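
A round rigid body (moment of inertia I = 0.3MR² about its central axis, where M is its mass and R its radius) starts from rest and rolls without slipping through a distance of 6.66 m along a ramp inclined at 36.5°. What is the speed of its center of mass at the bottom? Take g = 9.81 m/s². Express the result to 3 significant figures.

The moment of inertia is 0.3MR², giving k ≡ I/(MR²) = 0.3.
Rolling without slipping gives ω = v/R, so the total kinetic energy is ½Mv² + ½Iω² = ½(1+k)Mv² = (13/20)Mv².
The vertical drop is h = L sinθ = 6.66 × sin36.5° = 3.962 m.
Energy conservation: Mgh = (13/20)Mv², so v = √(2gh/(1+k)) = √(2 × 9.81 × 3.962 / 1.3) ≈ 7.73 m/s.

v ≈ 7.73 m/s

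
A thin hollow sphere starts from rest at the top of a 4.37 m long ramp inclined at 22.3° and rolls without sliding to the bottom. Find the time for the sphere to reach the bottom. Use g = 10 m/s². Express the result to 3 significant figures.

For this body I = (2/3)MR², i.e. k = I/(MR²) = 2/3.
Newton's second law down the slope: Mg sinθ − f = Ma. The torque equation fR = Iα (with α = a/R) gives f = kMa.
Hence a = g sinθ/(1+k) = 10×sin22.3°/1.667 = 2.277 m/s².
With constant a from rest, t = √(2L/a) = √(2·4.37/2.277) ≈ 1.96 s.

t ≈ 1.96 s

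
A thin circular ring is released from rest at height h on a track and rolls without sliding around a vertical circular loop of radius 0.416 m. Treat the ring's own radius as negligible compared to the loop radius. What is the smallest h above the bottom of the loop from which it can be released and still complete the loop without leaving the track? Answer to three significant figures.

The moment of inertia is MR², giving k ≡ I/(MR²) = 1.
At the top of the loop, the minimum-contact condition is Mg = Mv_top²/r, so v_top² = gr.
With ω = v/R, the kinetic energy at speed v is ½(1+k)Mv² = Mv².
Energy conservation from release (height h) to the top (height 2r): Mgh = Mg(2r) + M·gr.
Thus h_min = 2r + (1+k)r/2 = r(2 + 2/2) = 0.416 × 3 ≈ 1.25 m.

h_min ≈ 1.25 m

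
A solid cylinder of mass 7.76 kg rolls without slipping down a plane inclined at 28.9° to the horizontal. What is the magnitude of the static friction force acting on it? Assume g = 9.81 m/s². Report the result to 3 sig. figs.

f ≈ 12.3 N

For this body I = (1/2)MR², i.e. k = I/(MR²) = 0.5.
Along the incline Mg sinθ − f = Ma, and torque about the center fR = Iα = kMR²(a/R) gives f = kMa.
Combining, a = g sinθ/(1+k) and f = kMa = kMg sinθ/(1+k).
f = 0.5 × 7.76 × 9.81 × sin28.9° / 1.5 ≈ 12.3 N.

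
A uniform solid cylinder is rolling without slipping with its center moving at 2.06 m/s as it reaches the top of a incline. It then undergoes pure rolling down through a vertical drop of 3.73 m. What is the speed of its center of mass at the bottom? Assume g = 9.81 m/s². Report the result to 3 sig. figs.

Here I = (1/2)MR², so the shape factor k = I/(MR²) = 0.5.
The rolling condition ω = v/R makes the rotational term ½I(v/R)² = ½kMv², so KE_total = ½(1+k)Mv² = (3/4)Mv².
Energy conservation: (3/4)Mv₀² + Mgh = (3/4)Mv², so v² = v₀² + 2gh/(1+k).
v = √(2.06² + 2×9.81×3.73/1.5) = √53.03 ≈ 7.28 m/s.

v ≈ 7.28 m/s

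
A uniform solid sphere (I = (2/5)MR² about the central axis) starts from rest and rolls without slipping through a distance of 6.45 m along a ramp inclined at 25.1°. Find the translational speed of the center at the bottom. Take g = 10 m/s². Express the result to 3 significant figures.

Here I = (2/5)MR², so the shape factor k = I/(MR²) = 0.4.
Rolling without slipping gives ω = v/R, so the total kinetic energy is ½Mv² + ½Iω² = ½(1+k)Mv² = (7/10)Mv².
The vertical drop is h = L sinθ = 6.45 × sin25.1° = 2.736 m.
Energy conservation: Mgh = (7/10)Mv², so v = √(2gh/(1+k)) = √(2 × 10 × 2.736 / 1.4) ≈ 6.25 m/s.

v ≈ 6.25 m/s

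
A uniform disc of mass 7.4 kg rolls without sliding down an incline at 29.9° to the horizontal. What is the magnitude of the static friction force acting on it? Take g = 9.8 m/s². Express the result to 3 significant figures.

With I = (1/2)MR², the ratio k = I/(MR²) is 0.5.
Along the incline Mg sinθ − f = Ma, and torque about the center fR = Iα = kMR²(a/R) gives f = kMa.
Combining, a = g sinθ/(1+k) and f = kMa = kMg sinθ/(1+k).
f = 0.5 × 7.4 × 9.8 × sin29.9° / 1.5 ≈ 12.1 N.

f ≈ 12.1 N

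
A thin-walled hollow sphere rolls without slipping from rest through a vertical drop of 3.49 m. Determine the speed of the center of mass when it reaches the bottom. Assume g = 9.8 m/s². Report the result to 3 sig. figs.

For this body I = (2/3)MR², i.e. k = I/(MR²) = 2/3.
The rolling condition ω = v/R makes the rotational term ½I(v/R)² = ½kMv², so KE_total = ½(1+k)Mv² = (5/6)Mv².
Setting Mgh = (5/6)Mv² gives v = √(2gh/(1+k)) = √(2·9.8·3.49/1.667) ≈ 6.41 m/s.

v ≈ 6.41 m/s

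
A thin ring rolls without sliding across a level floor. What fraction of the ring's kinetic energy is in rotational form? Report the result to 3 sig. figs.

For this body I = MR², i.e. k = I/(MR²) = 1.
Since ω = v/R, the translational part is ½Mv² and the rotational part is ½I(v/R)² = ½kMv²; the total is ½(1+k)Mv².
The rotational fraction is therefore k/(1+k) = 1/2 ≈ 0.500.

fraction ≈ 0.500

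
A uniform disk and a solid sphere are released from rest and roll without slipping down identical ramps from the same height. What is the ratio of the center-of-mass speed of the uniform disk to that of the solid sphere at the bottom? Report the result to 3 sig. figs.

Each satisfies Mgh = ½(1+k)Mv² with k = I/(MR²), so v ∝ 1/√(1+k).
For the uniform disk k = 0.5; for the solid sphere k = 0.4.
v₁/v₂ = √((1+k₂)/(1+k₁)) = √(1.4/1.5) ≈ 0.966.

v_ratio ≈ 0.966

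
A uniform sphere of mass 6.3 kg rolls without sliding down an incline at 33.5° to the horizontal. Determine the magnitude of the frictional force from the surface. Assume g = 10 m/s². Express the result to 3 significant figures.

With I = (2/5)MR², the ratio k = I/(MR²) is 0.4.
Along the incline Mg sinθ − f = Ma, and torque about the center fR = Iα = kMR²(a/R) gives f = kMa.
Combining, a = g sinθ/(1+k) and f = kMa = kMg sinθ/(1+k).
f = 0.4 × 6.3 × 10 × sin33.5° / 1.4 ≈ 9.93 N.

f ≈ 9.93 N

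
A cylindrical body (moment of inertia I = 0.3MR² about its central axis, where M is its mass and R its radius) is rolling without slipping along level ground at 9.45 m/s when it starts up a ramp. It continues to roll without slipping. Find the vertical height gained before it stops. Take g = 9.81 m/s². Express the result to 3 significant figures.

h ≈ 5.92 m

The moment of inertia is 0.3MR², giving k ≡ I/(MR²) = 0.3.
Rolling without slipping gives ω = v/R, so the total kinetic energy is ½Mv² + ½Iω² = ½(1+k)Mv² = (13/20)Mv².
At the top the kinetic energy is zero, so (13/20)Mv₀² = Mgh.
Thus h = (1+k)v₀²/(2g) = 1.3 × 9.45² / (2 × 9.81) ≈ 5.92 m.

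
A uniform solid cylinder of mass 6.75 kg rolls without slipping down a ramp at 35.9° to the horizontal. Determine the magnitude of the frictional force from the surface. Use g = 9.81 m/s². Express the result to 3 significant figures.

f ≈ 12.9 N

The moment of inertia is (1/2)MR², giving k ≡ I/(MR²) = 0.5.
Newton's second law down the slope: Mg sinθ − f = Ma. The torque equation fR = Iα (with α = a/R) gives f = kMa.
Combining, a = g sinθ/(1+k) and f = kMa = kMg sinθ/(1+k).
f = 0.5 × 6.75 × 9.81 × sin35.9° / 1.5 ≈ 12.9 N.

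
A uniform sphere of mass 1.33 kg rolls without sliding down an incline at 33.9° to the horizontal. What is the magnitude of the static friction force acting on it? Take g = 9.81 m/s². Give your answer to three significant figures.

f ≈ 2.08 N

Here I = (2/5)MR², so the shape factor k = I/(MR²) = 0.4.
Translational: Mg sinθ − f = Ma. Rotational about the CM: fR = Iα = kMRa, so f = kMa.
Combining, a = g sinθ/(1+k) and f = kMa = kMg sinθ/(1+k).
f = 0.4 × 1.33 × 9.81 × sin33.9° / 1.4 ≈ 2.08 N.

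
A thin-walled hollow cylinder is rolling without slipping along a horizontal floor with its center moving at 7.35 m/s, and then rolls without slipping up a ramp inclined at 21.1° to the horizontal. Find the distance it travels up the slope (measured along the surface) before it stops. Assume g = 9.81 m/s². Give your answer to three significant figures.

d ≈ 15.3 m

With I = MR², the ratio k = I/(MR²) is 1.
Since it rolls without slipping, ω = v/R and KE = ½Mv² + ½Iω² = ½(1+k)Mv² = Mv².
Setting this equal to Mgh gives the vertical rise h = (1+k)v₀²/(2g) = 2×7.35²/(2×9.81) = 5.507 m.
The distance along the slope is d = h/sinθ = 5.507/sin21.1° ≈ 15.3 m.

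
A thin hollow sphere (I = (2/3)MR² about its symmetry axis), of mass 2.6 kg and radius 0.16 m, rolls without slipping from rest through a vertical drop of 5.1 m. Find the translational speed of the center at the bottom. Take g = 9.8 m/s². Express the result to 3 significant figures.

The moment of inertia is (2/3)MR², giving k ≡ I/(MR²) = 2/3.
Pure rolling means v = ωR; then KE = ½Mv² + ½I(v/R)² = ½(1+k)Mv² = (5/6)Mv².
Setting Mgh = (5/6)Mv² gives v = √(2gh/(1+k)) = √(2·9.8·5.1/1.667) ≈ 7.74 m/s.

v ≈ 7.74 m/s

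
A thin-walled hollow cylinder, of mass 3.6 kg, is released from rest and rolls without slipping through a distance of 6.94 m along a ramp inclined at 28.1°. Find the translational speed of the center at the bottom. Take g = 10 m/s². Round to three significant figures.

With I = MR², the ratio k = I/(MR²) is 1.
Rolling without slipping gives ω = v/R, so the total kinetic energy is ½Mv² + ½Iω² = ½(1+k)Mv² = Mv².
The vertical drop is h = L sinθ = 6.94 × sin28.1° = 3.269 m.
Setting Mgh = Mv² gives v = √(2gh/(1+k)) = √(2·10·3.269/2) ≈ 5.72 m/s.

v ≈ 5.72 m/s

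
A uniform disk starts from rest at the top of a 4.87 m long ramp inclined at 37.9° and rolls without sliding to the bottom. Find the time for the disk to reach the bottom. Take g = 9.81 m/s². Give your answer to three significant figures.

t ≈ 1.56 s

With I = (1/2)MR², the ratio k = I/(MR²) is 0.5.
Newton's second law down the slope: Mg sinθ − f = Ma. The torque equation fR = Iα (with α = a/R) gives f = kMa.
Hence a = g sinθ/(1+k) = 9.81×sin37.9°/1.5 = 4.017 m/s².
With constant a from rest, t = √(2L/a) = √(2·4.87/4.017) ≈ 1.56 s.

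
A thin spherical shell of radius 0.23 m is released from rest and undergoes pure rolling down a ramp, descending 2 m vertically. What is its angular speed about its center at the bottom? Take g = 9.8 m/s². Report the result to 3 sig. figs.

The moment of inertia is (2/3)MR², giving k ≡ I/(MR²) = 2/3.
Rolling without slipping gives ω = v/R, so the total kinetic energy is ½Mv² + ½Iω² = ½(1+k)Mv² = (5/6)Mv².
Energy conservation Mgh = ½(1+k)Mv² gives v = √(2gh/(1+k)) = √(2 × 9.8 × 2 / 1.667) = 4.85 m/s.
Then ω = v/R = 4.85 / 0.23 ≈ 21.1 rad/s.

ω ≈ 21.1 rad/s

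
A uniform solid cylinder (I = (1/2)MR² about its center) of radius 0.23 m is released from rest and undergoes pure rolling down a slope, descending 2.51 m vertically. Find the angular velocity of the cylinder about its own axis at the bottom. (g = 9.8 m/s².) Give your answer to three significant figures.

ω ≈ 24.9 rad/s

With I = (1/2)MR², the ratio k = I/(MR²) is 0.5.
Pure rolling means v = ωR; then KE = ½Mv² + ½I(v/R)² = ½(1+k)Mv² = (3/4)Mv².
Energy conservation Mgh = ½(1+k)Mv² gives v = √(2gh/(1+k)) = √(2 × 9.8 × 2.51 / 1.5) = 5.727 m/s.
The angular speed follows from ω = v/R = 5.727/0.23 ≈ 24.9 rad/s.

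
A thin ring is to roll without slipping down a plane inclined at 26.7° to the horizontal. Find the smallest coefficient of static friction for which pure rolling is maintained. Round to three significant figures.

μ_min ≈ 0.251

With I = MR², the ratio k = I/(MR²) is 1.
Newton's second law down the slope: Mg sinθ − f = Ma. The torque equation fR = Iα (with α = a/R) gives f = kMa.
These give a = g sinθ/(1+k) and the required friction f = kMg sinθ/(1+k).
With N = Mg cosθ, the no-slip condition f ≤ μN gives μ_min = f/N = k tanθ/(1+k).
μ_min = 1 × tan26.7° / 2 ≈ 0.251.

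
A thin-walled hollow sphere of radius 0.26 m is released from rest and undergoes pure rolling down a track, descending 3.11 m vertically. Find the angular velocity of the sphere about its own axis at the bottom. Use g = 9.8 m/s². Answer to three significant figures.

ω ≈ 23.3 rad/s

With I = (2/3)MR², the ratio k = I/(MR²) is 2/3.
Since it rolls without slipping, ω = v/R and KE = ½Mv² + ½Iω² = ½(1+k)Mv² = (5/6)Mv².
Energy conservation Mgh = ½(1+k)Mv² gives v = √(2gh/(1+k)) = √(2 × 9.8 × 3.11 / 1.667) = 6.048 m/s.
Then ω = v/R = 6.048 / 0.26 ≈ 23.3 rad/s.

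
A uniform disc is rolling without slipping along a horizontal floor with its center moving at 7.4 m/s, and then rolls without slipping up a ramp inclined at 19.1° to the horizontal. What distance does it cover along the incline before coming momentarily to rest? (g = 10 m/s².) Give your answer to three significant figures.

d ≈ 12.6 m

The moment of inertia is (1/2)MR², giving k ≡ I/(MR²) = 0.5.
Rolling without slipping gives ω = v/R, so the total kinetic energy is ½Mv² + ½Iω² = ½(1+k)Mv² = (3/4)Mv².
Setting this equal to Mgh gives the vertical rise h = (1+k)v₀²/(2g) = 1.5×7.4²/(2×10) = 4.107 m.
The distance along the slope is d = h/sinθ = 4.107/sin19.1° ≈ 12.6 m.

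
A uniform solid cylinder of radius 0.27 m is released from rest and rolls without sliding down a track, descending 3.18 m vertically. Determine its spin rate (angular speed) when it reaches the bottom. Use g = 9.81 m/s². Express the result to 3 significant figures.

ω ≈ 23.9 rad/s

For this body I = (1/2)MR², i.e. k = I/(MR²) = 0.5.
Pure rolling means v = ωR; then KE = ½Mv² + ½I(v/R)² = ½(1+k)Mv² = (3/4)Mv².
Energy conservation Mgh = ½(1+k)Mv² gives v = √(2gh/(1+k)) = √(2 × 9.81 × 3.18 / 1.5) = 6.449 m/s.
Then ω = v/R = 6.449 / 0.27 ≈ 23.9 rad/s.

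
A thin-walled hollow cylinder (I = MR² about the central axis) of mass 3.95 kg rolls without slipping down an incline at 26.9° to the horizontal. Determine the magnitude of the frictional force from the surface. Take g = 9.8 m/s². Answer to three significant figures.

f ≈ 8.76 N

For this body I = MR², i.e. k = I/(MR²) = 1.
Translational: Mg sinθ − f = Ma. Rotational about the CM: fR = Iα = kMRa, so f = kMa.
Combining, a = g sinθ/(1+k) and f = kMa = kMg sinθ/(1+k).
f = 1 × 3.95 × 9.8 × sin26.9° / 2 ≈ 8.76 N.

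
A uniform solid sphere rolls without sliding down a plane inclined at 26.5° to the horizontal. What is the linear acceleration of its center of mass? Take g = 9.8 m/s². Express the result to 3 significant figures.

Here I = (2/5)MR², so the shape factor k = I/(MR²) = 0.4.
Along the incline Mg sinθ − f = Ma, and torque about the center fR = Iα = kMR²(a/R) gives f = kMa.
Eliminating f: Mg sinθ = (1+k)Ma, so a = g sinθ/(1+k) = 9.8 × sin26.5° / 1.4 ≈ 3.12 m/s².

a ≈ 3.12 m/s²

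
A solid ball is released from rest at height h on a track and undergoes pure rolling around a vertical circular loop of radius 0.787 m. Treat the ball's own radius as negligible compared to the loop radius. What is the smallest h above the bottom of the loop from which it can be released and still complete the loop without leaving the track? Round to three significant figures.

For this body I = (2/5)MR², i.e. k = I/(MR²) = 0.4.
At the top, contact is just lost when gravity alone supplies the centripetal force: Mg = Mv_top²/r, i.e. v_top² = gr.
With ω = v/R, the kinetic energy at speed v is ½(1+k)Mv² = (7/10)Mv².
Energy conservation from release (height h) to the top (height 2r): Mgh = Mg(2r) + (7/10)M·gr.
Thus h_min = 2r + (1+k)r/2 = r(2 + 1.4/2) = 0.787 × 2.7 ≈ 2.12 m.

h_min ≈ 2.12 m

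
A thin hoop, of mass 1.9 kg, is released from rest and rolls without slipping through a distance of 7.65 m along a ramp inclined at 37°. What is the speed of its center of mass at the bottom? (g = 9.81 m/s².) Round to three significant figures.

With I = MR², the ratio k = I/(MR²) is 1.
Pure rolling means v = ωR; then KE = ½Mv² + ½I(v/R)² = ½(1+k)Mv² = Mv².
The vertical drop is h = L sinθ = 7.65 × sin37° = 4.604 m.
Energy conservation: Mgh = Mv², so v = √(2gh/(1+k)) = √(2 × 9.81 × 4.604 / 2) ≈ 6.72 m/s.

v ≈ 6.72 m/s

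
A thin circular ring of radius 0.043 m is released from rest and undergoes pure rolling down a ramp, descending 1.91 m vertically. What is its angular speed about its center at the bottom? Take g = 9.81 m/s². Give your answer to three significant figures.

ω ≈ 101 rad/s

For this body I = MR², i.e. k = I/(MR²) = 1.
Pure rolling means v = ωR; then KE = ½Mv² + ½I(v/R)² = ½(1+k)Mv² = Mv².
Energy conservation Mgh = ½(1+k)Mv² gives v = √(2gh/(1+k)) = √(2 × 9.81 × 1.91 / 2) = 4.329 m/s.
The angular speed follows from ω = v/R = 4.329/0.043 ≈ 101 rad/s.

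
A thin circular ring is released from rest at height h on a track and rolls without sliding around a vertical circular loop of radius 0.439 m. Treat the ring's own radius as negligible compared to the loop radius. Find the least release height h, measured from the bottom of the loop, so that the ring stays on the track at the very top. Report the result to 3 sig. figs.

With I = MR², the ratio k = I/(MR²) is 1.
At the top, contact is just lost when gravity alone supplies the centripetal force: Mg = Mv_top²/r, i.e. v_top² = gr.
With ω = v/R, the kinetic energy at speed v is ½(1+k)Mv² = Mv².
Energy conservation from release (height h) to the top (height 2r): Mgh = Mg(2r) + M·gr.
Thus h_min = 2r + (1+k)r/2 = r(2 + 2/2) = 0.439 × 3 ≈ 1.32 m.

h_min ≈ 1.32 m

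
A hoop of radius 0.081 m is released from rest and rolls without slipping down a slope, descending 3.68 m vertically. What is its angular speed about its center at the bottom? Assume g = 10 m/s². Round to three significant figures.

With I = MR², the ratio k = I/(MR²) is 1.
Rolling without slipping gives ω = v/R, so the total kinetic energy is ½Mv² + ½Iω² = ½(1+k)Mv² = Mv².
Energy conservation Mgh = ½(1+k)Mv² gives v = √(2gh/(1+k)) = √(2 × 10 × 3.68 / 2) = 6.066 m/s.
The angular speed follows from ω = v/R = 6.066/0.081 ≈ 74.9 rad/s.

ω ≈ 74.9 rad/s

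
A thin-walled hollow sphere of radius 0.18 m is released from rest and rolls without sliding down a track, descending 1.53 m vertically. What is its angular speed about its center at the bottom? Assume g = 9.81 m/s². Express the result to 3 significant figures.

With I = (2/3)MR², the ratio k = I/(MR²) is 2/3.
Pure rolling means v = ωR; then KE = ½Mv² + ½I(v/R)² = ½(1+k)Mv² = (5/6)Mv².
Energy conservation Mgh = ½(1+k)Mv² gives v = √(2gh/(1+k)) = √(2 × 9.81 × 1.53 / 1.667) = 4.244 m/s.
Then ω = v/R = 4.244 / 0.18 ≈ 23.6 rad/s.

ω ≈ 23.6 rad/s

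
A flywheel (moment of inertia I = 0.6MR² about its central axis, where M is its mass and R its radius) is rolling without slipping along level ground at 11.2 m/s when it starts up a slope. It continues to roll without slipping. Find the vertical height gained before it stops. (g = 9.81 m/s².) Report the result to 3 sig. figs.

For this body I = 0.6MR², i.e. k = I/(MR²) = 0.6.
The rolling condition ω = v/R makes the rotational term ½I(v/R)² = ½kMv², so KE_total = ½(1+k)Mv² = (4/5)Mv².
All of this converts to potential energy at the highest point: (4/5)Mv₀² = Mgh.
Thus h = (1+k)v₀²/(2g) = 1.6 × 11.2² / (2 × 9.81) ≈ 10.2 m.

h ≈ 10.2 m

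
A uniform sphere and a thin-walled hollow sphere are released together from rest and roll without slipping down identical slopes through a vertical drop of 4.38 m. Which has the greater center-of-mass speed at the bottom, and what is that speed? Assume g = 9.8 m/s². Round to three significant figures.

For rolling without slipping, Mgh = ½(1+k)Mv² where k = I/(MR²), so v = √(2gh/(1+k)).
Uniform sphere: k = 0.4, giving v = √(2×9.8×4.38/1.4) = 7.831 m/s.
Thin-walled hollow sphere: k = 2/3, giving v = √(2×9.8×4.38/1.667) = 7.177 m/s.
The smaller k wins: the uniform sphere, at ≈ 7.83 m/s.

the uniform sphere, at v ≈ 7.83 m/s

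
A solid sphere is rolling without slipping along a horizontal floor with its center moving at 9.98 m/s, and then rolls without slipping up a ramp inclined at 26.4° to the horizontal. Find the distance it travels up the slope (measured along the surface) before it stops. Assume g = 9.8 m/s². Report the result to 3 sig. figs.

The moment of inertia is (2/5)MR², giving k ≡ I/(MR²) = 0.4.
Since it rolls without slipping, ω = v/R and KE = ½Mv² + ½Iω² = ½(1+k)Mv² = (7/10)Mv².
Setting this equal to Mgh gives the vertical rise h = (1+k)v₀²/(2g) = 1.4×9.98²/(2×9.8) = 7.114 m.
Along the incline, d = h/sinθ = 7.114/sin26.4° ≈ 16.0 m.

d ≈ 16.0 m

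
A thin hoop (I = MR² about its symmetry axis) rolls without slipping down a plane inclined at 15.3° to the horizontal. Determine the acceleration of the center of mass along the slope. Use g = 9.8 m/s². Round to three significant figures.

a ≈ 1.29 m/s²

With I = MR², the ratio k = I/(MR²) is 1.
Newton's second law down the slope: Mg sinθ − f = Ma. The torque equation fR = Iα (with α = a/R) gives f = kMa.
Eliminating f: Mg sinθ = (1+k)Ma, so a = g sinθ/(1+k) = 9.8 × sin15.3° / 2 ≈ 1.29 m/s².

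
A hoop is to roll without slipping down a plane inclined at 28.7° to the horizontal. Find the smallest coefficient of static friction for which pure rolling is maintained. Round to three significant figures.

μ_min ≈ 0.274

The moment of inertia is MR², giving k ≡ I/(MR²) = 1.
Translational: Mg sinθ − f = Ma. Rotational about the CM: fR = Iα = kMRa, so f = kMa.
These give a = g sinθ/(1+k) and the required friction f = kMg sinθ/(1+k).
With N = Mg cosθ, the no-slip condition f ≤ μN gives μ_min = f/N = k tanθ/(1+k).
μ_min = 1 × tan28.7° / 2 ≈ 0.274.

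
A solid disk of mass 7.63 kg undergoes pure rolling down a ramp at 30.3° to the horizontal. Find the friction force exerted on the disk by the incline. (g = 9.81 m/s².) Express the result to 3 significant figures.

f ≈ 12.6 N

Here I = (1/2)MR², so the shape factor k = I/(MR²) = 0.5.
Along the incline Mg sinθ − f = Ma, and torque about the center fR = Iα = kMR²(a/R) gives f = kMa.
Combining, a = g sinθ/(1+k) and f = kMa = kMg sinθ/(1+k).
f = 0.5 × 7.63 × 9.81 × sin30.3° / 1.5 ≈ 12.6 N.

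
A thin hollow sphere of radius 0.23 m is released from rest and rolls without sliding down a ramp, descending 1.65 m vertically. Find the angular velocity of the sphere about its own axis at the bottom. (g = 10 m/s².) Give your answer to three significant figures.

Here I = (2/3)MR², so the shape factor k = I/(MR²) = 2/3.
Pure rolling means v = ωR; then KE = ½Mv² + ½I(v/R)² = ½(1+k)Mv² = (5/6)Mv².
Energy conservation Mgh = ½(1+k)Mv² gives v = √(2gh/(1+k)) = √(2 × 10 × 1.65 / 1.667) = 4.45 m/s.
Then ω = v/R = 4.45 / 0.23 ≈ 19.3 rad/s.

ω ≈ 19.3 rad/s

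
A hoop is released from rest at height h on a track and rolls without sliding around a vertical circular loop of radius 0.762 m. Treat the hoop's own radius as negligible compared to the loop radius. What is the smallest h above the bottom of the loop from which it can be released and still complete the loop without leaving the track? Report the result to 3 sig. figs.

With I = MR², the ratio k = I/(MR²) is 1.
At the top, contact is just lost when gravity alone supplies the centripetal force: Mg = Mv_top²/r, i.e. v_top² = gr.
With ω = v/R, the kinetic energy at speed v is ½(1+k)Mv² = Mv².
Energy conservation from release (height h) to the top (height 2r): Mgh = Mg(2r) + M·gr.
Thus h_min = 2r + (1+k)r/2 = r(2 + 2/2) = 0.762 × 3 ≈ 2.29 m.

h_min ≈ 2.29 m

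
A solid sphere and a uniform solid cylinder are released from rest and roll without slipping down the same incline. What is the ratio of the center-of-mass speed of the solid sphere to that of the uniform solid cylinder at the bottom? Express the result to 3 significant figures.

v_ratio ≈ 1.04

Each satisfies Mgh = ½(1+k)Mv² with k = I/(MR²), so v ∝ 1/√(1+k).
For the solid sphere k = 0.4; for the uniform solid cylinder k = 0.5.
v₁/v₂ = √((1+k₂)/(1+k₁)) = √(1.5/1.4) ≈ 1.04.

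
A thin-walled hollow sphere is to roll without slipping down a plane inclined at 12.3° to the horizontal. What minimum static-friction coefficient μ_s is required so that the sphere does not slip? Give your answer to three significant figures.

μ_min ≈ 0.0872

The moment of inertia is (2/3)MR², giving k ≡ I/(MR²) = 2/3.
Along the incline Mg sinθ − f = Ma, and torque about the center fR = Iα = kMR²(a/R) gives f = kMa.
These give a = g sinθ/(1+k) and the required friction f = kMg sinθ/(1+k).
With N = Mg cosθ, the no-slip condition f ≤ μN gives μ_min = f/N = k tanθ/(1+k).
μ_min = (2/3) × tan12.3° / 1.667 ≈ 0.0872.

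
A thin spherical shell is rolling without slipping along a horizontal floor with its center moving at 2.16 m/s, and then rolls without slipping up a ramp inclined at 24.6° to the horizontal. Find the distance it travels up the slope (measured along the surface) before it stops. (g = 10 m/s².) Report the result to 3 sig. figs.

d ≈ 0.934 m

With I = (2/3)MR², the ratio k = I/(MR²) is 2/3.
Since it rolls without slipping, ω = v/R and KE = ½Mv² + ½Iω² = ½(1+k)Mv² = (5/6)Mv².
Setting this equal to Mgh gives the vertical rise h = (1+k)v₀²/(2g) = 1.667×2.16²/(2×10) = 0.3888 m.
The distance along the slope is d = h/sinθ = 0.3888/sin24.6° ≈ 0.934 m.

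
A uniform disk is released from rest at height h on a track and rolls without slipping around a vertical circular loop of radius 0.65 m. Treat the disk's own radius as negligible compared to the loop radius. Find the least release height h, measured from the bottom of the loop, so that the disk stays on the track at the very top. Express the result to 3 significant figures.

h_min ≈ 1.79 m

The moment of inertia is (1/2)MR², giving k ≡ I/(MR²) = 0.5.
At the top, contact is just lost when gravity alone supplies the centripetal force: Mg = Mv_top²/r, i.e. v_top² = gr.
With ω = v/R, the kinetic energy at speed v is ½(1+k)Mv² = (3/4)Mv².
Energy conservation from release (height h) to the top (height 2r): Mgh = Mg(2r) + (3/4)M·gr.
Thus h_min = 2r + (1+k)r/2 = r(2 + 1.5/2) = 0.65 × 2.75 ≈ 1.79 m.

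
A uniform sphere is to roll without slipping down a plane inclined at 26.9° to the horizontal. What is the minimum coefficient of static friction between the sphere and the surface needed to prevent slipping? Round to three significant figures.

μ_min ≈ 0.145

Here I = (2/5)MR², so the shape factor k = I/(MR²) = 0.4.
Along the incline Mg sinθ − f = Ma, and torque about the center fR = Iα = kMR²(a/R) gives f = kMa.
These give a = g sinθ/(1+k) and the required friction f = kMg sinθ/(1+k).
The normal force is N = Mg cosθ, so μ_min = f/N = k tanθ/(1+k).
μ_min = 0.4 × tan26.9° / 1.4 ≈ 0.145.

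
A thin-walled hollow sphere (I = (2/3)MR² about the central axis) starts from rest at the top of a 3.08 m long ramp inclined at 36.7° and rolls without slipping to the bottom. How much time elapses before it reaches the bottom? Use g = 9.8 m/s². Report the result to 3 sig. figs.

For this body I = (2/3)MR², i.e. k = I/(MR²) = 2/3.
Newton's second law down the slope: Mg sinθ − f = Ma. The torque equation fR = Iα (with α = a/R) gives f = kMa.
Hence a = g sinθ/(1+k) = 9.8×sin36.7°/1.667 = 3.514 m/s².
With constant a from rest, t = √(2L/a) = √(2·3.08/3.514) ≈ 1.32 s.

t ≈ 1.32 s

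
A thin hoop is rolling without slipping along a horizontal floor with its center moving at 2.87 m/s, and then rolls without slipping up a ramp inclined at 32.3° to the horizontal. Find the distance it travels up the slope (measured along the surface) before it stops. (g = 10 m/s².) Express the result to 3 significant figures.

The moment of inertia is MR², giving k ≡ I/(MR²) = 1.
Since it rolls without slipping, ω = v/R and KE = ½Mv² + ½Iω² = ½(1+k)Mv² = Mv².
Setting this equal to Mgh gives the vertical rise h = (1+k)v₀²/(2g) = 2×2.87²/(2×10) = 0.8237 m.
The distance along the slope is d = h/sinθ = 0.8237/sin32.3° ≈ 1.54 m.

d ≈ 1.54 m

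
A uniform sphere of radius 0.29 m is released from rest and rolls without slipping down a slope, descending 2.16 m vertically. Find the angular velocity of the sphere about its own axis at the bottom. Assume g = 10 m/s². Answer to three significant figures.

ω ≈ 19.2 rad/s

Here I = (2/5)MR², so the shape factor k = I/(MR²) = 0.4.
The rolling condition ω = v/R makes the rotational term ½I(v/R)² = ½kMv², so KE_total = ½(1+k)Mv² = (7/10)Mv².
Energy conservation Mgh = ½(1+k)Mv² gives v = √(2gh/(1+k)) = √(2 × 10 × 2.16 / 1.4) = 5.555 m/s.
The angular speed follows from ω = v/R = 5.555/0.29 ≈ 19.2 rad/s.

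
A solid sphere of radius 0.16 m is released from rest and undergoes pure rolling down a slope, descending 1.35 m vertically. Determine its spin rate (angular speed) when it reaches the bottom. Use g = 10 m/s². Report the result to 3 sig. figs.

With I = (2/5)MR², the ratio k = I/(MR²) is 0.4.
Since it rolls without slipping, ω = v/R and KE = ½Mv² + ½Iω² = ½(1+k)Mv² = (7/10)Mv².
Energy conservation Mgh = ½(1+k)Mv² gives v = √(2gh/(1+k)) = √(2 × 10 × 1.35 / 1.4) = 4.392 m/s.
The angular speed follows from ω = v/R = 4.392/0.16 ≈ 27.4 rad/s.

ω ≈ 27.4 rad/s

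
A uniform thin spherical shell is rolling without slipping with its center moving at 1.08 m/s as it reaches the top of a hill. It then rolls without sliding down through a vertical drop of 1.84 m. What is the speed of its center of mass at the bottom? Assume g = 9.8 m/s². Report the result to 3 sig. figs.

The moment of inertia is (2/3)MR², giving k ≡ I/(MR²) = 2/3.
Since it rolls without slipping, ω = v/R and KE = ½Mv² + ½Iω² = ½(1+k)Mv² = (5/6)Mv².
Conserving energy between top and bottom: (5/6)Mv² = (5/6)Mv₀² + Mgh, hence v² = v₀² + 2gh/(1+k).
v = √(1.08² + 2×9.8×1.84/1.667) = √22.8 ≈ 4.78 m/s.

v ≈ 4.78 m/s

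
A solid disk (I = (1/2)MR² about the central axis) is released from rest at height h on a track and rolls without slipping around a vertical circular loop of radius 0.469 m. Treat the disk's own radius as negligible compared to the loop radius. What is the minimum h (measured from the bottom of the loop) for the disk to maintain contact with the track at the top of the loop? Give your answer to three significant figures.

h_min ≈ 1.29 m

The moment of inertia is (1/2)MR², giving k ≡ I/(MR²) = 0.5.
At the top, contact is just lost when gravity alone supplies the centripetal force: Mg = Mv_top²/r, i.e. v_top² = gr.
With ω = v/R, the kinetic energy at speed v is ½(1+k)Mv² = (3/4)Mv².
Energy conservation from release (height h) to the top (height 2r): Mgh = Mg(2r) + (3/4)M·gr.
Thus h_min = 2r + (1+k)r/2 = r(2 + 1.5/2) = 0.469 × 2.75 ≈ 1.29 m.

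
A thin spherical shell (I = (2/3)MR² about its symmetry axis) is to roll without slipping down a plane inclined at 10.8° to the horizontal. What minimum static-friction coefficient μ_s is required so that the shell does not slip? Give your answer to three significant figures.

μ_min ≈ 0.0763

With I = (2/3)MR², the ratio k = I/(MR²) is 2/3.
Newton's second law down the slope: Mg sinθ − f = Ma. The torque equation fR = Iα (with α = a/R) gives f = kMa.
These give a = g sinθ/(1+k) and the required friction f = kMg sinθ/(1+k).
With N = Mg cosθ, the no-slip condition f ≤ μN gives μ_min = f/N = k tanθ/(1+k).
μ_min = (2/3) × tan10.8° / 1.667 ≈ 0.0763.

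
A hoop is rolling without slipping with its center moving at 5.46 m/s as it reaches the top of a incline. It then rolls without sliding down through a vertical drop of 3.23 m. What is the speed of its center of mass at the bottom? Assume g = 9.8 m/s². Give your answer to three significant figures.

v ≈ 7.84 m/s

Here I = MR², so the shape factor k = I/(MR²) = 1.
Rolling without slipping gives ω = v/R, so the total kinetic energy is ½Mv² + ½Iω² = ½(1+k)Mv² = Mv².
Conserving energy between top and bottom: Mv² = Mv₀² + Mgh, hence v² = v₀² + 2gh/(1+k).
v = √(5.46² + 2×9.8×3.23/2) = √61.47 ≈ 7.84 m/s.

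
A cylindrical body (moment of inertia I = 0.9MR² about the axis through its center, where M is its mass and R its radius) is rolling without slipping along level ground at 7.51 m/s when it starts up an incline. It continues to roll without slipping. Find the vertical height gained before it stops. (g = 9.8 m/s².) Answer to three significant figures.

The moment of inertia is 0.9MR², giving k ≡ I/(MR²) = 0.9.
Pure rolling means v = ωR; then KE = ½Mv² + ½I(v/R)² = ½(1+k)Mv² = (19/20)Mv².
At the top the kinetic energy is zero, so (19/20)Mv₀² = Mgh.
Thus h = (1+k)v₀²/(2g) = 1.9 × 7.51² / (2 × 9.8) ≈ 5.47 m.

h ≈ 5.47 m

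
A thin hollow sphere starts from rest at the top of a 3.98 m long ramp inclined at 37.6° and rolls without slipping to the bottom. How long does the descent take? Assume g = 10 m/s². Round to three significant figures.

t ≈ 1.47 s

Here I = (2/3)MR², so the shape factor k = I/(MR²) = 2/3.
Newton's second law down the slope: Mg sinθ − f = Ma. The torque equation fR = Iα (with α = a/R) gives f = kMa.
Hence a = g sinθ/(1+k) = 10×sin37.6°/1.667 = 3.661 m/s².
Starting from rest, L = ½at², so t = √(2L/a) = √(2×3.98/3.661) ≈ 1.47 s.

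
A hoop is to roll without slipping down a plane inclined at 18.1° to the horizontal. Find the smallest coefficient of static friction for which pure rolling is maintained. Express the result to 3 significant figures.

The moment of inertia is MR², giving k ≡ I/(MR²) = 1.
Newton's second law down the slope: Mg sinθ − f = Ma. The torque equation fR = Iα (with α = a/R) gives f = kMa.
These give a = g sinθ/(1+k) and the required friction f = kMg sinθ/(1+k).
With N = Mg cosθ, the no-slip condition f ≤ μN gives μ_min = f/N = k tanθ/(1+k).
μ_min = 1 × tan18.1° / 2 ≈ 0.163.

μ_min ≈ 0.163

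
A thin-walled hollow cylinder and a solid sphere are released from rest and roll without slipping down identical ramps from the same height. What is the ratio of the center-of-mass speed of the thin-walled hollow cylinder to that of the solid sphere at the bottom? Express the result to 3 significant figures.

v_ratio ≈ 0.837

Each satisfies Mgh = ½(1+k)Mv² with k = I/(MR²), so v ∝ 1/√(1+k).
For the thin-walled hollow cylinder k = 1; for the solid sphere k = 0.4.
v₁/v₂ = √((1+k₂)/(1+k₁)) = √(1.4/2) ≈ 0.837.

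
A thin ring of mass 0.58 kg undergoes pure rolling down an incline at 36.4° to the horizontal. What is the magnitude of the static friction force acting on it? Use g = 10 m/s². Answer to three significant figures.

f ≈ 1.72 N

Here I = MR², so the shape factor k = I/(MR²) = 1.
Along the incline Mg sinθ − f = Ma, and torque about the center fR = Iα = kMR²(a/R) gives f = kMa.
Combining, a = g sinθ/(1+k) and f = kMa = kMg sinθ/(1+k).
f = 1 × 0.58 × 10 × sin36.4° / 2 ≈ 1.72 N.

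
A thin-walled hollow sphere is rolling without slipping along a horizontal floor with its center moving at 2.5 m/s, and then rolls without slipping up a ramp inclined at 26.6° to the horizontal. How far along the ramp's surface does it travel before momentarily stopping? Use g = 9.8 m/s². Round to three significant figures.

Here I = (2/3)MR², so the shape factor k = I/(MR²) = 2/3.
Pure rolling means v = ωR; then KE = ½Mv² + ½I(v/R)² = ½(1+k)Mv² = (5/6)Mv².
Setting this equal to Mgh gives the vertical rise h = (1+k)v₀²/(2g) = 1.667×2.5²/(2×9.8) = 0.5315 m.
The distance along the slope is d = h/sinθ = 0.5315/sin26.6° ≈ 1.19 m.

d ≈ 1.19 m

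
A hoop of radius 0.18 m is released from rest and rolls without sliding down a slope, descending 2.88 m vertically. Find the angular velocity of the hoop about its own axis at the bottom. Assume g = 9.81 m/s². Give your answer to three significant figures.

ω ≈ 29.5 rad/s

With I = MR², the ratio k = I/(MR²) is 1.
Rolling without slipping gives ω = v/R, so the total kinetic energy is ½Mv² + ½Iω² = ½(1+k)Mv² = Mv².
Energy conservation Mgh = ½(1+k)Mv² gives v = √(2gh/(1+k)) = √(2 × 9.81 × 2.88 / 2) = 5.315 m/s.
The angular speed follows from ω = v/R = 5.315/0.18 ≈ 29.5 rad/s.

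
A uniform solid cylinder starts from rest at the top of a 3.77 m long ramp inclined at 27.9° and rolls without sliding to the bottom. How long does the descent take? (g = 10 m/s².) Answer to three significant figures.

t ≈ 1.55 s

With I = (1/2)MR², the ratio k = I/(MR²) is 0.5.
Along the incline Mg sinθ − f = Ma, and torque about the center fR = Iα = kMR²(a/R) gives f = kMa.
Hence a = g sinθ/(1+k) = 10×sin27.9°/1.5 = 3.12 m/s².
Starting from rest, L = ½at², so t = √(2L/a) = √(2×3.77/3.12) ≈ 1.55 s.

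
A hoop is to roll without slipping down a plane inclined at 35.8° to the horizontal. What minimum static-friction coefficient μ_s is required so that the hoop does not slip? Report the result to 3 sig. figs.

μ_min ≈ 0.361

Here I = MR², so the shape factor k = I/(MR²) = 1.
Newton's second law down the slope: Mg sinθ − f = Ma. The torque equation fR = Iα (with α = a/R) gives f = kMa.
These give a = g sinθ/(1+k) and the required friction f = kMg sinθ/(1+k).
With N = Mg cosθ, the no-slip condition f ≤ μN gives μ_min = f/N = k tanθ/(1+k).
μ_min = 1 × tan35.8° / 2 ≈ 0.361.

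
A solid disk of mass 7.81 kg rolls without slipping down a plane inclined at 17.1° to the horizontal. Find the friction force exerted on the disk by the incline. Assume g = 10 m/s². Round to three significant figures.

f ≈ 7.65 N

Here I = (1/2)MR², so the shape factor k = I/(MR²) = 0.5.
Translational: Mg sinθ − f = Ma. Rotational about the CM: fR = Iα = kMRa, so f = kMa.
Combining, a = g sinθ/(1+k) and f = kMa = kMg sinθ/(1+k).
f = 0.5 × 7.81 × 10 × sin17.1° / 1.5 ≈ 7.65 N.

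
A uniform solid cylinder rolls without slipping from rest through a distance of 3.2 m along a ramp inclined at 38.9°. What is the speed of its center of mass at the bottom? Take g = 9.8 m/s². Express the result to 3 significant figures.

For this body I = (1/2)MR², i.e. k = I/(MR²) = 0.5.
Rolling without slipping gives ω = v/R, so the total kinetic energy is ½Mv² + ½Iω² = ½(1+k)Mv² = (3/4)Mv².
The vertical drop is h = L sinθ = 3.2 × sin38.9° = 2.009 m.
Setting Mgh = (3/4)Mv² gives v = √(2gh/(1+k)) = √(2·9.8·2.009/1.5) ≈ 5.12 m/s.

v ≈ 5.12 m/s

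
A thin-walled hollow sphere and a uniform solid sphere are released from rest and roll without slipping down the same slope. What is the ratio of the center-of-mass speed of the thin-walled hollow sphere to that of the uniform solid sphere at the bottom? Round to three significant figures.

v_ratio ≈ 0.917

Each satisfies Mgh = ½(1+k)Mv² with k = I/(MR²), so v ∝ 1/√(1+k).
For the thin-walled hollow sphere k = 2/3; for the uniform solid sphere k = 0.4.
v₁/v₂ = √((1+k₂)/(1+k₁)) = √(1.4/1.667) ≈ 0.917.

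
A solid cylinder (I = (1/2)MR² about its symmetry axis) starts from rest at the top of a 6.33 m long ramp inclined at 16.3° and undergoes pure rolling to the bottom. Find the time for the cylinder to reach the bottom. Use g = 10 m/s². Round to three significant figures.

The moment of inertia is (1/2)MR², giving k ≡ I/(MR²) = 0.5.
Along the incline Mg sinθ − f = Ma, and torque about the center fR = Iα = kMR²(a/R) gives f = kMa.
Hence a = g sinθ/(1+k) = 10×sin16.3°/1.5 = 1.871 m/s².
Starting from rest, L = ½at², so t = √(2L/a) = √(2×6.33/1.871) ≈ 2.60 s.

t ≈ 2.60 s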